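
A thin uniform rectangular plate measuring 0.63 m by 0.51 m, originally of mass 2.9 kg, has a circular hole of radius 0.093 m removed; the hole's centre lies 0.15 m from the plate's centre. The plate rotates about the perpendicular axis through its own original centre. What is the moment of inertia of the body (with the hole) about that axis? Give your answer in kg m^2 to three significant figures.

Unpierced body about its centre: I₀ = (1/12)M(a²+b²) = (1/12)(2.9)[(0.63)² + (0.51)²] = 0.15877 kg m^2.
The removed disk has mass m = M·πr²/(ab) = (2.9)·π(0.093)²/(0.63·0.51) = 0.24525 kg (same uniform areal density).
Its moment of inertia about the rotation axis (parallel-axis theorem): I_hole = (1/2)mr² + md² = (1/2)(0.24525)(0.093)² + (0.24525)(0.15)² = 0.0065786 kg m^2.
Treating the hole as negative mass, I = I₀ − I_hole = 0.15877 − 0.0065786 = 0.1522 kg m^2.

0.152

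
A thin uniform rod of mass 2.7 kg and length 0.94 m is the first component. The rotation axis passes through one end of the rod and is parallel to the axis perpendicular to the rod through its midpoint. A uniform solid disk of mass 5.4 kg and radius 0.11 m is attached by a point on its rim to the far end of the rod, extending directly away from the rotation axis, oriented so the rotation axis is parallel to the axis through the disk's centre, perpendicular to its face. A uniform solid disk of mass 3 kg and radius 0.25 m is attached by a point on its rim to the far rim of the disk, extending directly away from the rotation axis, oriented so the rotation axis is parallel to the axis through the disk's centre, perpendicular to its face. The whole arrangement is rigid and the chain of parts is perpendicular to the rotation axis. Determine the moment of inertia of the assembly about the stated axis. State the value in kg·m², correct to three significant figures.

12.8

Thin rod: I_cm = (1/12)ML² = (1/12)(2.7)(0.94)² = 0.19881 kg·m²; centre at d = 0.47 m, so I = I_cm + Md² gives I = 0.19881 + (2.7)(0.47)² = 0.79524 kg·m².
Solid disk: I_cm = (1/2)MR² = (1/2)(5.4)(0.11)² = 0.03267 kg·m²; centre at d = 0.47 + 0.47 + 0.11 = 1.05 m, so I = I_cm + Md² gives I = 0.03267 + (5.4)(1.05)² = 5.9862 kg·m².
Solid disk: I_cm = (1/2)MR² = (1/2)(3)(0.25)² = 0.09375 kg·m²; centre at d = 0.47 + 0.47 + 0.11 + 0.11 + 0.25 = 1.41 m, so I = I_cm + Md² gives I = 0.09375 + (3)(1.41)² = 6.058 kg·m².
Total I = 0.79524 + 5.9862 + 6.058 = 12.839 kg·m².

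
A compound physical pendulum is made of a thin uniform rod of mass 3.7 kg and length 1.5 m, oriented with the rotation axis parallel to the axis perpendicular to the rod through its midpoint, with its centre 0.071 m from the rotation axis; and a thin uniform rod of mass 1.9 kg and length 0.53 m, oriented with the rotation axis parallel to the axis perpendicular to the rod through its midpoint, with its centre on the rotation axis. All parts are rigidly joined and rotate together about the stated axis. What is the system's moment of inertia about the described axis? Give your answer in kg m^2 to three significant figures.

Thin rod: I_cm = (1/12)ML² = (1/12)(3.7)(1.5)² = 0.69375 kg m^2; centre at d = 0.071 m, so the parallel axis theorem gives I = 0.69375 + (3.7)(0.071)² = 0.7124 kg m^2.
Thin rod: I_cm = (1/12)ML² = (1/12)(1.9)(0.53)² = 0.044476 kg m^2; axis through the centre, so I = 0.044476 kg m^2.
Total I = 0.7124 + 0.044476 = 0.75688 kg m^2.

0.757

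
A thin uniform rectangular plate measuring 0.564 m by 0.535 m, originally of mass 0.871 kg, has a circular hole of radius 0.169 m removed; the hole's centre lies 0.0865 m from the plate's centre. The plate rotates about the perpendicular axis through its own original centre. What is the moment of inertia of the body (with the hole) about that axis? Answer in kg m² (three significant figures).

Unpierced body about its centre: I₀ = (1/12)M(a²+b²) = (1/12)(0.871)[(0.564)² + (0.535)²] = 0.043864 kg m².
The removed disk has mass m = M·πr²/(ab) = (0.871)·π(0.169)²/(0.564·0.535) = 0.25901 kg (same uniform areal density).
Its moment of inertia about the rotation axis (parallel-axis theorem): I_hole = (1/2)mr² + md² = (1/2)(0.25901)(0.169)² + (0.25901)(0.0865)² = 0.0056367 kg m².
Treating the hole as negative mass, I = I₀ − I_hole = 0.043864 − 0.0056367 = 0.038227 kg m².

0.0382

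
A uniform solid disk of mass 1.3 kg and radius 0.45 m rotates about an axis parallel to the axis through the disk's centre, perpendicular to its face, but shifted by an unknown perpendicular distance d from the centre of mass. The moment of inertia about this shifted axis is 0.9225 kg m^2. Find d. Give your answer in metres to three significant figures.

0.780

About the centre-of-mass axis, I_cm = (1/2)MR² = (1/2)(1.3)(0.45)² = 0.13163 kg m^2.
Parallel axis theorem: I = I_cm + Md², so Md² = 0.9225 − 0.13163 = 0.79087 kg m^2.
d = √(0.79087 / 1.3) = 0.77998 m.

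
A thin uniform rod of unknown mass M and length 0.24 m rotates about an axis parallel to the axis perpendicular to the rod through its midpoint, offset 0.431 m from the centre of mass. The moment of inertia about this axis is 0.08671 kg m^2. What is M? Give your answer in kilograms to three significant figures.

I = I_cm + Md² = (1/12)ML² + Md² = M·[0.0833333·(0.24)² + (0.431)²] = M·0.19056.
So M = 0.08671 / 0.19056 = 0.45502 kg.

0.455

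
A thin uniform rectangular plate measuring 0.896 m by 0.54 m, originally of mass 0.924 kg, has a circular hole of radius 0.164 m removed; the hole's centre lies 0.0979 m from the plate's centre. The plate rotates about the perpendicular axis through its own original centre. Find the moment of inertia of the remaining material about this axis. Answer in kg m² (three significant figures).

Unpierced body about its centre: I₀ = (1/12)M(a²+b²) = (1/12)(0.924)[(0.896)² + (0.54)²] = 0.08427 kg m².
The removed disk has mass m = M·πr²/(ab) = (0.924)·π(0.164)²/(0.896·0.54) = 0.16136 kg (same uniform areal density).
Its moment of inertia about the rotation axis (parallel-axis theorem): I_hole = (1/2)mr² + md² = (1/2)(0.16136)(0.164)² + (0.16136)(0.0979)² = 0.0037166 kg m².
Treating the hole as negative mass, I = I₀ − I_hole = 0.08427 − 0.0037166 = 0.080553 kg m².

0.0806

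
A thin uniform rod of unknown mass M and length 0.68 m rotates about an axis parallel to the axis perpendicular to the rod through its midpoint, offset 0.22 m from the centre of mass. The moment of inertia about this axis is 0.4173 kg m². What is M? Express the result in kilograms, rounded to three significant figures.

I = I_cm + Md² = (1/12)ML² + Md² = M·[0.0833333·(0.68)² + (0.22)²] = M·0.086933.
So M = 0.4173 / 0.086933 = 4.8002 kg.

4.80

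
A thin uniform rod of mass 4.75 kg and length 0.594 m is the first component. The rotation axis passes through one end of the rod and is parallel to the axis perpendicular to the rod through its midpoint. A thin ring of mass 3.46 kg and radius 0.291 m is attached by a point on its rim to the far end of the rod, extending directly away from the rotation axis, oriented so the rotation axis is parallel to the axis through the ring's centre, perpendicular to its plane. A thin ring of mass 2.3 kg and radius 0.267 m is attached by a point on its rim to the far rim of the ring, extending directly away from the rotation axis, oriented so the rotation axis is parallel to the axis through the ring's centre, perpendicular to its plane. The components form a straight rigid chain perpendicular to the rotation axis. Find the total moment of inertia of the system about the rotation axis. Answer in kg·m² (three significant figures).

Thin rod: I_cm = (1/12)ML² = (1/12)(4.75)(0.594)² = 0.13966 kg·m²; centre at d = 0.297 m, so the parallel axis theorem gives I = 0.13966 + (4.75)(0.297)² = 0.55866 kg·m².
Thin ring: I_cm = MR² = (3.46)(0.291)² = 0.293 kg·m²; centre at d = 0.297 + 0.297 + 0.291 = 0.885 m, so the parallel axis theorem gives I = 0.293 + (3.46)(0.885)² = 3.003 kg·m².
Thin ring: I_cm = MR² = (2.3)(0.267)² = 0.16396 kg·m²; centre at d = 0.297 + 0.297 + 0.291 + 0.291 + 0.267 = 1.443 m, so the parallel axis theorem gives I = 0.16396 + (2.3)(1.443)² = 4.9531 kg·m².
Total I = 0.55866 + 3.003 + 4.9531 = 8.5147 kg·m².

8.51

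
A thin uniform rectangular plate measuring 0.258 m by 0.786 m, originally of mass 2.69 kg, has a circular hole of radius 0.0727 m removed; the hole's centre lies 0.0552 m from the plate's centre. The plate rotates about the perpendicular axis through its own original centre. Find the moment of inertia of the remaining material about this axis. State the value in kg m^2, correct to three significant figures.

Unpierced body about its centre: I₀ = (1/12)M(a²+b²) = (1/12)(2.69)[(0.258)² + (0.786)²] = 0.15341 kg m^2.
The removed disk has mass m = M·πr²/(ab) = (2.69)·π(0.0727)²/(0.258·0.786) = 0.22026 kg (same uniform areal density).
Its moment of inertia about the rotation axis (parallel-axis theorem): I_hole = (1/2)mr² + md² = (1/2)(0.22026)(0.0727)² + (0.22026)(0.0552)² = 0.0012532 kg m^2.
Treating the hole as negative mass, I = I₀ − I_hole = 0.15341 − 0.0012532 = 0.15216 kg m^2.

0.152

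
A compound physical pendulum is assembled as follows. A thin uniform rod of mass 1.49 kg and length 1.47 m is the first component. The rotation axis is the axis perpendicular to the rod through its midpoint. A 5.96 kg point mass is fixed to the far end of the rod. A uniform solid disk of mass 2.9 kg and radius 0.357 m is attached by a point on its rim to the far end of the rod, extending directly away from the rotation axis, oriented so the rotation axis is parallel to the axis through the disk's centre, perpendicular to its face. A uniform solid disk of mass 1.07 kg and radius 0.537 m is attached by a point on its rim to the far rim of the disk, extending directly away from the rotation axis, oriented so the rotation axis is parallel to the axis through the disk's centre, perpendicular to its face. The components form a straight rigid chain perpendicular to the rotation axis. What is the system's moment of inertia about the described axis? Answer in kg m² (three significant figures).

11.5

Thin rod: I_cm = (1/12)ML² = (1/12)(1.49)(1.47)² = 0.26831 kg m²; axis through the centre, so I = 0.26831 kg m².
Point mass: I_cm = 0; centre at d = 0.735 m, so the parallel axis theorem gives I = 0 + (5.96)(0.735)² = 3.2197 kg m².
Solid disk: I_cm = (1/2)MR² = (1/2)(2.9)(0.357)² = 0.1848 kg m²; centre at d = 0.735 + 0.357 = 1.092 m, so the parallel axis theorem gives I = 0.1848 + (2.9)(1.092)² = 3.6429 kg m².
Solid disk: I_cm = (1/2)MR² = (1/2)(1.07)(0.537)² = 0.15428 kg m²; centre at d = 0.735 + 0.357 + 0.357 + 0.537 = 1.986 m, so the parallel axis theorem gives I = 0.15428 + (1.07)(1.986)² = 4.3746 kg m².
Total I = 0.26831 + 3.2197 + 3.6429 + 4.3746 = 11.506 kg m².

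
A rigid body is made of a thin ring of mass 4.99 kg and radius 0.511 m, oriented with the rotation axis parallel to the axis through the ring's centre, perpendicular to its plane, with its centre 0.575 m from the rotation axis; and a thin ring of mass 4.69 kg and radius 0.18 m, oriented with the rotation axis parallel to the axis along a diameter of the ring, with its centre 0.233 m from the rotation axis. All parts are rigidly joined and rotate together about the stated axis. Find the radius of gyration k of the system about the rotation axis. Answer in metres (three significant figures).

0.582

Thin ring: I_cm = MR² = (4.99)(0.511)² = 1.303 kg·m²; centre at d = 0.575 m, so I = I_cm + Md² gives I = 1.303 + (4.99)(0.575)² = 2.9528 kg·m².
Thin ring: I_cm = (1/2)MR² = (1/2)(4.69)(0.18)² = 0.075978 kg·m²; centre at d = 0.233 m, so I = I_cm + Md² gives I = 0.075978 + (4.69)(0.233)² = 0.33059 kg·m².
Total I = 3.2834 kg·m²; total mass M = 9.68 kg.
k = √(I/M) = √(3.2834/9.68) = 0.5824 m.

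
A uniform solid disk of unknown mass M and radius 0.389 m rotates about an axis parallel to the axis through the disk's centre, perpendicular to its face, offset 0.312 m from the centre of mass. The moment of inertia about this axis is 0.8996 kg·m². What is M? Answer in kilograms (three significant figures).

5.20

I = I_cm + Md² = (1/2)MR² + Md² = M·[0.5·(0.389)² + (0.312)²] = M·0.173.
So M = 0.8996 / 0.173 = 5.1999 kg.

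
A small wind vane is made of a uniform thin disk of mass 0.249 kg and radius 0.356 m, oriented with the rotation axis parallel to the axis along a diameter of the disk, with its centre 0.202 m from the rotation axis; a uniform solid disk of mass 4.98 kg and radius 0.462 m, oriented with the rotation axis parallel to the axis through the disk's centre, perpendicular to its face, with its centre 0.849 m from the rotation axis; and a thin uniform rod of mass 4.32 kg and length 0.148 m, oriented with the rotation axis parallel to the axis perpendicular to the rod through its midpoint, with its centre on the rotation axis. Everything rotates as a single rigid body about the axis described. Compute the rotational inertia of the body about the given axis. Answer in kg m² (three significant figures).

Thin disk: I_cm = (1/4)MR² = (1/4)(0.249)(0.356)² = 0.0078893 kg m²; centre at d = 0.202 m, so the parallel axis theorem gives I = 0.0078893 + (0.249)(0.202)² = 0.01805 kg m².
Solid disk: I_cm = (1/2)MR² = (1/2)(4.98)(0.462)² = 0.53148 kg m²; centre at d = 0.849 m, so the parallel axis theorem gives I = 0.53148 + (4.98)(0.849)² = 4.1211 kg m².
Thin rod: I_cm = (1/12)ML² = (1/12)(4.32)(0.148)² = 0.0078854 kg m²; axis through the centre, so I = 0.0078854 kg m².
Total I = 0.01805 + 4.1211 + 0.0078854 = 4.147 kg m².

4.15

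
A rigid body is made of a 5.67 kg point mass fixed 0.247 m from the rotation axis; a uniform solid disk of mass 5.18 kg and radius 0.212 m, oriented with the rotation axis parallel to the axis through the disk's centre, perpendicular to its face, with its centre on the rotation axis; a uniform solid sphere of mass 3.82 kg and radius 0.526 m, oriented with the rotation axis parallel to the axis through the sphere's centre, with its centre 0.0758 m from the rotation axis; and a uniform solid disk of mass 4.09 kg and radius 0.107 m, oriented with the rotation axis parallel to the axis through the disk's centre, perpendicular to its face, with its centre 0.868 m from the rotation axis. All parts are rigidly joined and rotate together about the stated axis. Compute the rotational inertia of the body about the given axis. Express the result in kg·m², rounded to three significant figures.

Point mass: I_cm = 0; centre at d = 0.247 m, so I = I_cm + Md² gives I = 0 + (5.67)(0.247)² = 0.34592 kg·m².
Solid disk: I_cm = (1/2)MR² = (1/2)(5.18)(0.212)² = 0.1164 kg·m²; axis through the centre, so I = 0.1164 kg·m².
Solid sphere: I_cm = (2/5)MR² = (2/5)(3.82)(0.526)² = 0.42276 kg·m²; centre at d = 0.0758 m, so I = I_cm + Md² gives I = 0.42276 + (3.82)(0.0758)² = 0.44471 kg·m².
Solid disk: I_cm = (1/2)MR² = (1/2)(4.09)(0.107)² = 0.023413 kg·m²; centre at d = 0.868 m, so I = I_cm + Md² gives I = 0.023413 + (4.09)(0.868)² = 3.1049 kg·m².
Total I = 0.34592 + 0.1164 + 0.44471 + 3.1049 = 4.012 kg·m².

4.01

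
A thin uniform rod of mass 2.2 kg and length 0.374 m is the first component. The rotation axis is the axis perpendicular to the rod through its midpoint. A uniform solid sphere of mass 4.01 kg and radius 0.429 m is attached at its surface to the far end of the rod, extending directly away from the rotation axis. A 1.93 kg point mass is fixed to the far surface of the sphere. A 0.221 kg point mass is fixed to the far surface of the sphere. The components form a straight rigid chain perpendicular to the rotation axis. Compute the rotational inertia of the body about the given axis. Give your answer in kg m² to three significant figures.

Thin rod: I_cm = (1/12)ML² = (1/12)(2.2)(0.374)² = 0.025644 kg m²; axis through the centre, so I = 0.025644 kg m².
Solid sphere: I_cm = (2/5)MR² = (2/5)(4.01)(0.429)² = 0.2952 kg m²; centre at d = 0.187 + 0.429 = 0.616 m, so the parallel axis theorem gives I = 0.2952 + (4.01)(0.616)² = 1.8168 kg m².
Point mass: I_cm = 0; centre at d = 0.187 + 0.429 + 0.429 = 1.045 m, so the parallel axis theorem gives I = 0 + (1.93)(1.045)² = 2.1076 kg m².
Point mass: I_cm = 0; centre at d = 0.187 + 0.429 + 0.429 = 1.045 m, so the parallel axis theorem gives I = 0 + (0.221)(1.045)² = 0.24134 kg m².
Total I = 0.025644 + 1.8168 + 2.1076 + 0.24134 = 4.1914 kg m².

4.19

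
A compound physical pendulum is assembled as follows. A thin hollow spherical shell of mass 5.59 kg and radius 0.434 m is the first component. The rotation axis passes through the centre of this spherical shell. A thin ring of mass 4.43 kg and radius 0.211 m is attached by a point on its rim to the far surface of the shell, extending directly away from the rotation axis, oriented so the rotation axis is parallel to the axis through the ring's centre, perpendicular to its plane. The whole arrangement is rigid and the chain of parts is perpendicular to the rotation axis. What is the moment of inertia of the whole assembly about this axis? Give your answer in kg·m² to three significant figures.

2.74

Spherical shell: I_cm = (2/3)MR² = (2/3)(5.59)(0.434)² = 0.70194 kg·m²; axis through the centre, so I = 0.70194 kg·m².
Thin ring: I_cm = MR² = (4.43)(0.211)² = 0.19723 kg·m²; centre at d = 0.434 + 0.211 = 0.645 m, so I = I_cm + Md² gives I = 0.19723 + (4.43)(0.645)² = 2.0402 kg·m².
Total I = 0.70194 + 2.0402 = 2.7422 kg·m².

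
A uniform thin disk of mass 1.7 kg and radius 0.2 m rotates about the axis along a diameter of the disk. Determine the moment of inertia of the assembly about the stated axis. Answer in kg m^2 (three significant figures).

0.0170

I_cm = (1/4)MR² = (1/4)(1.7)(0.2)² = 0.017 kg m^2; axis through the centre, so I = 0.017 kg m^2.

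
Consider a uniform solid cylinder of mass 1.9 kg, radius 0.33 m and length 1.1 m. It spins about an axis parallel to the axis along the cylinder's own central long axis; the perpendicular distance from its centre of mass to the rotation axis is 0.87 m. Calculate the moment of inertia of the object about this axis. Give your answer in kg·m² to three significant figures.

1.54

I_cm = (1/2)MR² = (1/2)(1.9)(0.33)² = 0.10346 kg·m²; centre at d = 0.87 m, so the parallel axis theorem gives I = 0.10346 + (1.9)(0.87)² = 1.5416 kg·m².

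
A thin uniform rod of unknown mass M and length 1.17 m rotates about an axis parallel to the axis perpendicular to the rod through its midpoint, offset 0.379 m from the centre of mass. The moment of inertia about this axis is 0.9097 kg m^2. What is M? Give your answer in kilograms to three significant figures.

I = I_cm + Md² = (1/12)ML² + Md² = M·[0.0833333·(1.17)² + (0.379)²] = M·0.25772.
So M = 0.9097 / 0.25772 = 3.5299 kg.

3.53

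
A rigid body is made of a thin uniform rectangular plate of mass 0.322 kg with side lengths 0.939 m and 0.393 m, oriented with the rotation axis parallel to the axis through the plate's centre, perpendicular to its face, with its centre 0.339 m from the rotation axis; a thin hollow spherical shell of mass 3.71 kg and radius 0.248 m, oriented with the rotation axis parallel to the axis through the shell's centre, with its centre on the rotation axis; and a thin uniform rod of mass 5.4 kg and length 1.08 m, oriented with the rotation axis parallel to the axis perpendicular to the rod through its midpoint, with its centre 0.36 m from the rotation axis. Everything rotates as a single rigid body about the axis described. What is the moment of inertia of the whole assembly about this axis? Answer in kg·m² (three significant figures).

1.44

Rectangular plate: I_cm = (1/12)M(a²+b²) = (1/12)(0.322)[(0.939)² + (0.393)²] = 0.027804 kg·m²; centre at d = 0.339 m, so the parallel axis theorem gives I = 0.027804 + (0.322)(0.339)² = 0.064808 kg·m².
Spherical shell: I_cm = (2/3)MR² = (2/3)(3.71)(0.248)² = 0.15212 kg·m²; axis through the centre, so I = 0.15212 kg·m².
Thin rod: I_cm = (1/12)ML² = (1/12)(5.4)(1.08)² = 0.52488 kg·m²; centre at d = 0.36 m, so the parallel axis theorem gives I = 0.52488 + (5.4)(0.36)² = 1.2247 kg·m².
Total I = 0.064808 + 0.15212 + 1.2247 = 1.4416 kg·m².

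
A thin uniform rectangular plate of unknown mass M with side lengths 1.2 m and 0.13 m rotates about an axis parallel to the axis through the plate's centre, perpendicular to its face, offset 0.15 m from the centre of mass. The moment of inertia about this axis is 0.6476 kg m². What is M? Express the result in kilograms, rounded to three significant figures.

I = I_cm + Md² = (1/12)M(a²+b²) + Md² = M·[0.0833333·[(1.2)² + (0.13)²] + (0.15)²] = M·0.14391.
So M = 0.6476 / 0.14391 = 4.5001 kg.

4.50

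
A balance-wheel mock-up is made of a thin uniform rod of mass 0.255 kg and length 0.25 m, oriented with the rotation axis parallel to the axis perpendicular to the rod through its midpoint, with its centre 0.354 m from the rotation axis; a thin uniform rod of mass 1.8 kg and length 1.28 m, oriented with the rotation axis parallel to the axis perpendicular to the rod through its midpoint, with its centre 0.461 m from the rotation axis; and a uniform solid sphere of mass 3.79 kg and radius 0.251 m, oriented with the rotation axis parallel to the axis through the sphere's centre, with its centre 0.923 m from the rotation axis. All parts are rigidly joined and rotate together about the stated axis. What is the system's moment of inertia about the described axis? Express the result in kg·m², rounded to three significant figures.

3.99

Thin rod: I_cm = (1/12)ML² = (1/12)(0.255)(0.25)² = 0.0013281 kg·m²; centre at d = 0.354 m, so I = I_cm + Md² gives I = 0.0013281 + (0.255)(0.354)² = 0.033284 kg·m².
Thin rod: I_cm = (1/12)ML² = (1/12)(1.8)(1.28)² = 0.24576 kg·m²; centre at d = 0.461 m, so I = I_cm + Md² gives I = 0.24576 + (1.8)(0.461)² = 0.6283 kg·m².
Solid sphere: I_cm = (2/5)MR² = (2/5)(3.79)(0.251)² = 0.09551 kg·m²; centre at d = 0.923 m, so I = I_cm + Md² gives I = 0.09551 + (3.79)(0.923)² = 3.3243 kg·m².
Total I = 0.033284 + 0.6283 + 3.3243 = 3.9859 kg·m².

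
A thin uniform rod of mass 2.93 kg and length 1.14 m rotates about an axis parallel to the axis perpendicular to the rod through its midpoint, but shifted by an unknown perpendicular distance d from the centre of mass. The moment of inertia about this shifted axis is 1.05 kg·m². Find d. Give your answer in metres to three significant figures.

0.500

About the centre-of-mass axis, I_cm = (1/12)ML² = (1/12)(2.93)(1.14)² = 0.31732 kg·m².
Parallel axis theorem: I = I_cm + Md², so Md² = 1.05 − 0.31732 = 0.73268 kg·m².
d = √(0.73268 / 2.93) = 0.50006 m.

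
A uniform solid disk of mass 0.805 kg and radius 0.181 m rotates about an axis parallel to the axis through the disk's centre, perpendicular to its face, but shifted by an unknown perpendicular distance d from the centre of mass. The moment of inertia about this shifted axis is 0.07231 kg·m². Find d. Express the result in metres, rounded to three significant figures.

0.271

About the centre-of-mass axis, I_cm = (1/2)MR² = (1/2)(0.805)(0.181)² = 0.013186 kg·m².
Parallel axis theorem: I = I_cm + Md², so Md² = 0.07231 − 0.013186 = 0.059124 kg·m².
d = √(0.059124 / 0.805) = 0.27101 m.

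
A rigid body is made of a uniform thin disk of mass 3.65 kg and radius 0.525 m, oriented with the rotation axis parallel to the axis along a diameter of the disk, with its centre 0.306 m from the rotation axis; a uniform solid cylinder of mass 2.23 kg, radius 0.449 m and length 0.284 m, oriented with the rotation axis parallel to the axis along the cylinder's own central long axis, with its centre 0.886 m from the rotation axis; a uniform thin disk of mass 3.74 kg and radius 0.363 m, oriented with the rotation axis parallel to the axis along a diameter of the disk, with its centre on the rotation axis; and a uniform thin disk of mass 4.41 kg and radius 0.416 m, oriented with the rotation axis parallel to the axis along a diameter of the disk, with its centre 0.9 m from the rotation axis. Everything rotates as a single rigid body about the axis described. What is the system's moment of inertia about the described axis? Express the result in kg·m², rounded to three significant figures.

6.45

Thin disk: I_cm = (1/4)MR² = (1/4)(3.65)(0.525)² = 0.25151 kg·m²; centre at d = 0.306 m, so the parallel axis theorem gives I = 0.25151 + (3.65)(0.306)² = 0.59328 kg·m².
Solid cylinder: I_cm = (1/2)MR² = (1/2)(2.23)(0.449)² = 0.22479 kg·m²; centre at d = 0.886 m, so the parallel axis theorem gives I = 0.22479 + (2.23)(0.886)² = 1.9753 kg·m².
Thin disk: I_cm = (1/4)MR² = (1/4)(3.74)(0.363)² = 0.1232 kg·m²; axis through the centre, so I = 0.1232 kg·m².
Thin disk: I_cm = (1/4)MR² = (1/4)(4.41)(0.416)² = 0.19079 kg·m²; centre at d = 0.9 m, so the parallel axis theorem gives I = 0.19079 + (4.41)(0.9)² = 3.7629 kg·m².
Total I = 0.59328 + 1.9753 + 0.1232 + 3.7629 = 6.4547 kg·m².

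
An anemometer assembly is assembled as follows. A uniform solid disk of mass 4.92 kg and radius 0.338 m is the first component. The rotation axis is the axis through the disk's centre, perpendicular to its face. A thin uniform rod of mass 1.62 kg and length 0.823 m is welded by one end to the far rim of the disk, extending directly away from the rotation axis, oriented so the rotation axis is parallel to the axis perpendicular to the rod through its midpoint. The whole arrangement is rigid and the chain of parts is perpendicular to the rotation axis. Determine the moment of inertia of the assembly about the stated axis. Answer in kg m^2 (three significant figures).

1.28

Solid disk: I_cm = (1/2)MR² = (1/2)(4.92)(0.338)² = 0.28104 kg m^2; axis through the centre, so I = 0.28104 kg m^2.
Thin rod: I_cm = (1/12)ML² = (1/12)(1.62)(0.823)² = 0.091439 kg m^2; centre at d = 0.338 + 0.4115 = 0.7495 m, so the parallel axis theorem gives I = 0.091439 + (1.62)(0.7495)² = 1.0015 kg m^2.
Total I = 0.28104 + 1.0015 = 1.2825 kg m^2.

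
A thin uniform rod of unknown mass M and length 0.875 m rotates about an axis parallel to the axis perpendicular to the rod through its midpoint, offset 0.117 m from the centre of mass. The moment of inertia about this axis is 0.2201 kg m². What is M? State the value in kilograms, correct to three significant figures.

I = I_cm + Md² = (1/12)ML² + Md² = M·[0.0833333·(0.875)² + (0.117)²] = M·0.077491.
So M = 0.2201 / 0.077491 = 2.8403 kg.

2.84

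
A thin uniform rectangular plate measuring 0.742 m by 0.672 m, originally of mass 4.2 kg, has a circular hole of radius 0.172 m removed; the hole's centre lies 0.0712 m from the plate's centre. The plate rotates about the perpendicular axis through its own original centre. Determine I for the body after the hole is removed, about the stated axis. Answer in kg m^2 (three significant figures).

Unpierced body about its centre: I₀ = (1/12)M(a²+b²) = (1/12)(4.2)[(0.742)² + (0.672)²] = 0.35075 kg m^2.
The removed disk has mass m = M·πr²/(ab) = (4.2)·π(0.172)²/(0.742·0.672) = 0.78286 kg (same uniform areal density).
Its moment of inertia about the rotation axis (parallel-axis theorem): I_hole = (1/2)mr² + md² = (1/2)(0.78286)(0.172)² + (0.78286)(0.0712)² = 0.015549 kg m^2.
Treating the hole as negative mass, I = I₀ − I_hole = 0.35075 − 0.015549 = 0.3352 kg m^2.

0.335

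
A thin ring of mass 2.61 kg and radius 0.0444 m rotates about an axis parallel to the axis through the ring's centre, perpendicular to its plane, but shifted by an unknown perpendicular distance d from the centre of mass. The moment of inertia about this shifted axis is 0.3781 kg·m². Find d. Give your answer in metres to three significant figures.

About the centre-of-mass axis, I_cm = MR² = (2.61)(0.0444)² = 0.0051452 kg·m².
Parallel axis theorem: I = I_cm + Md², so Md² = 0.3781 − 0.0051452 = 0.37295 kg·m².
d = √(0.37295 / 2.61) = 0.37801 m.

0.378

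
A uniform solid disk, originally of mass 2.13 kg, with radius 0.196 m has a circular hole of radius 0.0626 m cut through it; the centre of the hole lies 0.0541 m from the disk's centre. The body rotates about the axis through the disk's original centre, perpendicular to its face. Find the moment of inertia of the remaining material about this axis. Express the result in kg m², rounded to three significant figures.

Unpierced body about its centre: I₀ = (1/2)MR² = (1/2)(2.13)(0.196)² = 0.040913 kg m².
The removed disk has mass m = M·(r/R)² = (2.13)(0.0626/0.196)² = 0.21728 kg (same uniform areal density).
Its moment of inertia about the rotation axis (parallel-axis theorem): I_hole = (1/2)mr² + md² = (1/2)(0.21728)(0.0626)² + (0.21728)(0.0541)² = 0.0010617 kg m².
Treating the hole as negative mass, I = I₀ − I_hole = 0.040913 − 0.0010617 = 0.039851 kg m².

0.0399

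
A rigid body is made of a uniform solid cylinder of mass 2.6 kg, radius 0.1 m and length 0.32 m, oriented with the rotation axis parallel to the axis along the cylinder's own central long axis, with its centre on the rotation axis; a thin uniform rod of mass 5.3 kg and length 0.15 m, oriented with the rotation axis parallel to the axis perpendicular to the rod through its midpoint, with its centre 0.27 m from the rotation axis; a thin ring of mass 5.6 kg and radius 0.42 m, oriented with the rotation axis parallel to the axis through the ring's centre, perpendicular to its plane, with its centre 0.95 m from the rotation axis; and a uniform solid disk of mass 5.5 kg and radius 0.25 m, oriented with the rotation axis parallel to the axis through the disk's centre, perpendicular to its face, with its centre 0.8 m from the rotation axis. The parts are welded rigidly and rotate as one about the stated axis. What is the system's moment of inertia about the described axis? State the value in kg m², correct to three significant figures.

Solid cylinder: I_cm = (1/2)MR² = (1/2)(2.6)(0.1)² = 0.013 kg m²; axis through the centre, so I = 0.013 kg m².
Thin rod: I_cm = (1/12)ML² = (1/12)(5.3)(0.15)² = 0.0099375 kg m²; centre at d = 0.27 m, so the parallel axis theorem gives I = 0.0099375 + (5.3)(0.27)² = 0.39631 kg m².
Thin ring: I_cm = MR² = (5.6)(0.42)² = 0.98784 kg m²; centre at d = 0.95 m, so the parallel axis theorem gives I = 0.98784 + (5.6)(0.95)² = 6.0418 kg m².
Solid disk: I_cm = (1/2)MR² = (1/2)(5.5)(0.25)² = 0.17188 kg m²; centre at d = 0.8 m, so the parallel axis theorem gives I = 0.17188 + (5.5)(0.8)² = 3.6919 kg m².
Total I = 0.013 + 0.39631 + 6.0418 + 3.6919 = 10.143 kg m².

10.1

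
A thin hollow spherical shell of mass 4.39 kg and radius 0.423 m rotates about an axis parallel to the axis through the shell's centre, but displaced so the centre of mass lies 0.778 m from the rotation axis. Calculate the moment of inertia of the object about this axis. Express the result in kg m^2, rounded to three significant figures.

3.18

I_cm = (2/3)MR² = (2/3)(4.39)(0.423)² = 0.52367 kg m^2; centre at d = 0.778 m, so the parallel axis theorem gives I = 0.52367 + (4.39)(0.778)² = 3.1809 kg m^2.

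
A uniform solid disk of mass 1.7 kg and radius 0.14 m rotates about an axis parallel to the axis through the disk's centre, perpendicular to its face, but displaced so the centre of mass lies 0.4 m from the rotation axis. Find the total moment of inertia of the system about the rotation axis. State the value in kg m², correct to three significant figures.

I_cm = (1/2)MR² = (1/2)(1.7)(0.14)² = 0.01666 kg m²; centre at d = 0.4 m, so the parallel axis theorem gives I = 0.01666 + (1.7)(0.4)² = 0.28866 kg m².

0.289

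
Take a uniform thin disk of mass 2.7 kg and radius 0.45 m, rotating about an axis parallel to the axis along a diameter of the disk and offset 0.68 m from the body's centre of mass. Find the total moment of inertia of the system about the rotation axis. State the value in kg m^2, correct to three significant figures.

1.39

I_cm = (1/4)MR² = (1/4)(2.7)(0.45)² = 0.13669 kg m^2; centre at d = 0.68 m, so I = I_cm + Md² gives I = 0.13669 + (2.7)(0.68)² = 1.3852 kg m^2.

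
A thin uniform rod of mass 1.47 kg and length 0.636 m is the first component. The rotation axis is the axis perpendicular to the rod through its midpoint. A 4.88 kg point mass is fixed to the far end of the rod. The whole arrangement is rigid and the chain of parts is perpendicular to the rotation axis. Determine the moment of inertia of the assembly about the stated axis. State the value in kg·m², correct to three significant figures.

Thin rod: I_cm = (1/12)ML² = (1/12)(1.47)(0.636)² = 0.049551 kg·m²; axis through the centre, so I = 0.049551 kg·m².
Point mass: I_cm = 0; centre at d = 0.318 m, so the parallel axis theorem gives I = 0 + (4.88)(0.318)² = 0.49349 kg·m².
Total I = 0.049551 + 0.49349 = 0.54304 kg·m².

0.543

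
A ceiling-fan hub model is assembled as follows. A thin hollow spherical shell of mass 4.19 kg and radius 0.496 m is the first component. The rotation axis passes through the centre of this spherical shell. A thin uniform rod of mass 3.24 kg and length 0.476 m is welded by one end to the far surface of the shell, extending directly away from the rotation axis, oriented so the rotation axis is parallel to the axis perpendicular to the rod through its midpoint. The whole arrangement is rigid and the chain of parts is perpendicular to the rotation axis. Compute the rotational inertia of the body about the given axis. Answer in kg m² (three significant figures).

Spherical shell: I_cm = (2/3)MR² = (2/3)(4.19)(0.496)² = 0.6872 kg m²; axis through the centre, so I = 0.6872 kg m².
Thin rod: I_cm = (1/12)ML² = (1/12)(3.24)(0.476)² = 0.061176 kg m²; centre at d = 0.496 + 0.238 = 0.734 m, so the parallel axis theorem gives I = 0.061176 + (3.24)(0.734)² = 1.8067 kg m².
Total I = 0.6872 + 1.8067 = 2.4939 kg m².

2.49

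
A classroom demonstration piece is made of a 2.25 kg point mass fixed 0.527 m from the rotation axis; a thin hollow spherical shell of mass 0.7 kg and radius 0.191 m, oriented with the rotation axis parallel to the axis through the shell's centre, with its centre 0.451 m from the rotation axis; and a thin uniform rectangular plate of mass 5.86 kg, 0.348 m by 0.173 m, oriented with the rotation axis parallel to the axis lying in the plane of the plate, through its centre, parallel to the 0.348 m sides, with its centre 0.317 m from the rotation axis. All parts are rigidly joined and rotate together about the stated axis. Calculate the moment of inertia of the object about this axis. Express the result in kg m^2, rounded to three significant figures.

1.39

Point mass: I_cm = 0; centre at d = 0.527 m, so the parallel axis theorem gives I = 0 + (2.25)(0.527)² = 0.62489 kg m^2.
Spherical shell: I_cm = (2/3)MR² = (2/3)(0.7)(0.191)² = 0.017024 kg m^2; centre at d = 0.451 m, so the parallel axis theorem gives I = 0.017024 + (0.7)(0.451)² = 0.15941 kg m^2.
Rectangular plate: I_cm = (1/12)Mb² = (1/12)(5.86)(0.173)² = 0.014615 kg m^2; centre at d = 0.317 m, so the parallel axis theorem gives I = 0.014615 + (5.86)(0.317)² = 0.60348 kg m^2.
Total I = 0.62489 + 0.15941 + 0.60348 = 1.3878 kg m^2.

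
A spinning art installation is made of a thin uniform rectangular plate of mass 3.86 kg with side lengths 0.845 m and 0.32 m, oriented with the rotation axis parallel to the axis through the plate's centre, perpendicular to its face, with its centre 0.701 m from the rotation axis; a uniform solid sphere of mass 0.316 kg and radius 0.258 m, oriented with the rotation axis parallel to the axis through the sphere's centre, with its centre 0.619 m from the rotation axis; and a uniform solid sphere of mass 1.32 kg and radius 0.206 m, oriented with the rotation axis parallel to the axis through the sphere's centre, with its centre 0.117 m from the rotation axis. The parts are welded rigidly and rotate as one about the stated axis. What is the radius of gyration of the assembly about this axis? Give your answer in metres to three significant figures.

0.651

Rectangular plate: I_cm = (1/12)M(a²+b²) = (1/12)(3.86)[(0.845)² + (0.32)²] = 0.26262 kg m²; centre at d = 0.701 m, so the parallel axis theorem gives I = 0.26262 + (3.86)(0.701)² = 2.1594 kg m².
Solid sphere: I_cm = (2/5)MR² = (2/5)(0.316)(0.258)² = 0.0084137 kg m²; centre at d = 0.619 m, so the parallel axis theorem gives I = 0.0084137 + (0.316)(0.619)² = 0.12949 kg m².
Solid sphere: I_cm = (2/5)MR² = (2/5)(1.32)(0.206)² = 0.022406 kg m²; centre at d = 0.117 m, so the parallel axis theorem gives I = 0.022406 + (1.32)(0.117)² = 0.040476 kg m².
Total I = 2.3294 kg m²; total mass M = 5.496 kg.
k = √(I/M) = √(2.3294/5.496) = 0.65103 m.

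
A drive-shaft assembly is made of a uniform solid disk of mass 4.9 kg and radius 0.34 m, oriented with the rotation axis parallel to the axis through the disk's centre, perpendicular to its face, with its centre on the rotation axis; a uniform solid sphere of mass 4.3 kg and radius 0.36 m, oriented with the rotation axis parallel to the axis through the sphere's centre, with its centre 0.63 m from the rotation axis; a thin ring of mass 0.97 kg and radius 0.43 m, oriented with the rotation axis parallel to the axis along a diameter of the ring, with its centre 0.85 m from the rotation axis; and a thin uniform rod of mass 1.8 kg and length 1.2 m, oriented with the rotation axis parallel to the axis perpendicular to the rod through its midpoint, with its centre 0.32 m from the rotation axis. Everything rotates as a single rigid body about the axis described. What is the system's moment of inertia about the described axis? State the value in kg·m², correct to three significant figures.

Solid disk: I_cm = (1/2)MR² = (1/2)(4.9)(0.34)² = 0.28322 kg·m²; axis through the centre, so I = 0.28322 kg·m².
Solid sphere: I_cm = (2/5)MR² = (2/5)(4.3)(0.36)² = 0.22291 kg·m²; centre at d = 0.63 m, so I = I_cm + Md² gives I = 0.22291 + (4.3)(0.63)² = 1.9296 kg·m².
Thin ring: I_cm = (1/2)MR² = (1/2)(0.97)(0.43)² = 0.089676 kg·m²; centre at d = 0.85 m, so I = I_cm + Md² gives I = 0.089676 + (0.97)(0.85)² = 0.7905 kg·m².
Thin rod: I_cm = (1/12)ML² = (1/12)(1.8)(1.2)² = 0.216 kg·m²; centre at d = 0.32 m, so I = I_cm + Md² gives I = 0.216 + (1.8)(0.32)² = 0.40032 kg·m².
Total I = 0.28322 + 1.9296 + 0.7905 + 0.40032 = 3.4036 kg·m².

3.40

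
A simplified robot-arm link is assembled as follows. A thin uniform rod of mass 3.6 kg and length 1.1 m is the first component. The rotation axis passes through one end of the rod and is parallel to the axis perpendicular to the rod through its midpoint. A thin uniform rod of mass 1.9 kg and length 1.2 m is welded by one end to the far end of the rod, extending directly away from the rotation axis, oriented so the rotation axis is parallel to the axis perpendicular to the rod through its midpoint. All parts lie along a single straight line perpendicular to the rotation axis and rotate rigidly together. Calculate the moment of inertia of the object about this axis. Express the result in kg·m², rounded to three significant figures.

Thin rod: I_cm = (1/12)ML² = (1/12)(3.6)(1.1)² = 0.363 kg·m²; centre at d = 0.55 m, so I = I_cm + Md² gives I = 0.363 + (3.6)(0.55)² = 1.452 kg·m².
Thin rod: I_cm = (1/12)ML² = (1/12)(1.9)(1.2)² = 0.228 kg·m²; centre at d = 0.55 + 0.55 + 0.6 = 1.7 m, so I = I_cm + Md² gives I = 0.228 + (1.9)(1.7)² = 5.719 kg·m².
Total I = 1.452 + 5.719 = 7.171 kg·m².

7.17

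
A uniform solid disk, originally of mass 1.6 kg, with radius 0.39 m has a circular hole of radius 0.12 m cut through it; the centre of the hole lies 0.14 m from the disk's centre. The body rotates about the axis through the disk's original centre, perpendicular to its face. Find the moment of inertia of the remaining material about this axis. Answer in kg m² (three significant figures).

Unpierced body about its centre: I₀ = (1/2)MR² = (1/2)(1.6)(0.39)² = 0.12168 kg m².
The removed disk has mass m = M·(r/R)² = (1.6)(0.12/0.39)² = 0.15148 kg (same uniform areal density).
Its moment of inertia about the rotation axis (parallel-axis theorem): I_hole = (1/2)mr² + md² = (1/2)(0.15148)(0.12)² + (0.15148)(0.14)² = 0.0040596 kg m².
Treating the hole as negative mass, I = I₀ − I_hole = 0.12168 − 0.0040596 = 0.11762 kg m².

0.118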